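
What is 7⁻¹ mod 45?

gcd(45, 7) = 1  (45 = 6×7 + 3, 7 = 2×3 + 1, 3 = 3×1).
Back-substituting, 7×(13) + 45×(-2) = 1.
So 7×13 ≡ 1 (mod 45), and 13 mod 45 = 13.

13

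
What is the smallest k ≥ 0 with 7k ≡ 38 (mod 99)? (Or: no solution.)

gcd(99, 7) = 1  (99 = 14·7 + 1, 7 = 7·1).
1 divides 38, so solutions exist.
Back-substituting, 7·(-14) + 99·(1) = 1.
So 7·(-14) ≡ 1 (mod 99); multiply by 38: k ≡ -532 (mod 99).
Smallest nonnegative: k = -532 mod 99 = 62.

62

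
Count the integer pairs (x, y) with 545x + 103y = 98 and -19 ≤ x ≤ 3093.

gcd(545, 103) = 1  (545 = 5*103 + 30, 103 = 3*30 + 13, 30 = 2*13 + 4, 13 = 3*4 + 1, 4 = 4*1).
Back-substituting, 545*(-24) + 103*(127) = 1.
Scale by 98: particular solution (-2352, 12446); reduce x mod 103: (17, -89).
General solution: x = 17 + 103t, y = -89 - 545t for integer t.
-19 ≤ 17 + 103t ≤ 3093 gives t ∈ [0, 29], which is 30 values.

30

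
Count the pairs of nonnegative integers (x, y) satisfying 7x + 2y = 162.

gcd(7, 2):
  7 = 3·2 + 1
  2 = 2·1
so gcd(7, 2) = 1.
Back-substitute for Bézout coefficients:
  1 = 7 - 3·2
  ... = 7·(1) + 2·(-3)
Scale by 162: one solution is (162, -486). Reduce x mod 2: (0, 81).
General: x = 0 + 2t, y = 81 - 7t.
x ≥ 0 ⇒ t ≥ 0; y ≥ 0 ⇒ t ≤ 11. So t ∈ [0, 11]: 12 solutions.

12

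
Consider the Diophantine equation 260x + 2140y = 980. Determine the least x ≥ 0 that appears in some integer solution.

gcd(2140, 260) = 20  (2140 = 8*260 + 60, 260 = 4*60 + 20, 60 = 3*20).
20 divides 980, so solutions exist.
Back-substituting, 260*(33) + 2140*(-4) = 20.
Scale by 980/20 = 49: (x₀, y₀) = (1617, -196).
General solution: x = 1617 + 107t, y = -196 - 13t for integer t.
x ≥ 0: smallest is 1617 mod 107 = 12 (at t = -15), with y = -1.

12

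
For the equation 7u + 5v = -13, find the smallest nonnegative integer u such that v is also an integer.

gcd(7, 5) = 1.
1 divides -13, so solutions exist.
By Bézout, 7*(-2) + 5*(3) = 1.
Scale by -13/1 = -13: (u₀, v₀) = (26, -39).
General solution: u = 26 + 5t, v = -39 - 7t for integer t.
u ≥ 0: smallest is 26 mod 5 = 1 (at t = -5), with v = -4.

1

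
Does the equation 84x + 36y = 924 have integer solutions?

gcd(84, 36) = 12  (84 = 2·36 + 12, 36 = 3·12).
12 divides 924, so integer solutions exist.

yes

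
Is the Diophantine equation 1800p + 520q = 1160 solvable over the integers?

yes

gcd(1800, 520) = 40  (1800 = 3·520 + 240, 520 = 2·240 + 40, 240 = 6·40).
40 divides 1160, so integer solutions exist.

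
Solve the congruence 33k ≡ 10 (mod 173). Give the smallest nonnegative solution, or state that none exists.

gcd(173, 33) = 1  (173 = 5*33 + 8, 33 = 4*8 + 1, 8 = 8*1).
1 divides 10, so solutions exist.
Back-substituting, 33*(21) + 173*(-4) = 1.
So 33*(21) ≡ 1 (mod 173); multiply by 10: k ≡ 210 (mod 173).
Smallest nonnegative: k = 210 mod 173 = 37.

37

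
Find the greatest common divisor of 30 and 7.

gcd(30, 7):
  30 = 4×7 + 2
  7 = 3×2 + 1
  2 = 2×1
so gcd(30, 7) = 1.

1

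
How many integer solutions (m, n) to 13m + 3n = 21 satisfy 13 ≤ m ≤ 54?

gcd(13, 3) = 1  (13 = 4*3 + 1, 3 = 3*1).
Back-substituting, 13*(1) + 3*(-4) = 1.
Scale by 21: particular solution (21, -84); reduce m mod 3: (0, 7).
General solution: m = 0 + 3t, n = 7 - 13t for integer t.
13 ≤ 0 + 3t ≤ 54 gives t ∈ [5, 18], which is 14 values.

14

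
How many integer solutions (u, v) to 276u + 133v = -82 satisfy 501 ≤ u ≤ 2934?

gcd(276, 133) = 1  (276 = 2·133 + 10, 133 = 13·10 + 3, 10 = 3·3 + 1, 3 = 3·1).
Back-substituting, 276·(40) + 133·(-83) = 1.
Scale by -82: particular solution (-3280, 6806); reduce u mod 133: (45, -94).
General solution: u = 45 + 133t, v = -94 - 276t for integer t.
501 ≤ 45 + 133t ≤ 2934 gives t ∈ [4, 21], which is 18 values.

18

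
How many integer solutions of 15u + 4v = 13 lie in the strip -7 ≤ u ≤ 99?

27

gcd(15, 4) = 1.
By Bézout, 15*(-1) + 4*(4) = 1.
Particular solution: (3, -8).
General solution: u = 3 + 4t, v = -8 - 15t for integer t.
-7 ≤ 3 + 4t ≤ 99 gives t ∈ [-2, 24], which is 27 values.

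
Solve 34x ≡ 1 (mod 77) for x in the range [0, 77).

gcd(77, 34):
  77 = 2·34 + 9
  34 = 3·9 + 7
  9 = 1·7 + 2
  7 = 3·2 + 1
  2 = 2·1
so gcd(77, 34) = 1.
Back-substitute for Bézout coefficients:
  1 = 7 - 3·2
  ... = 34·(34) + 77·(-15)
So 34·34 ≡ 1 (mod 77), and 34 mod 77 = 34.

34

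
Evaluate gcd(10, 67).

1

gcd(67, 10):
  67 = 6×10 + 7
  10 = 1×7 + 3
  7 = 2×3 + 1
  3 = 3×1
so gcd(67, 10) = 1.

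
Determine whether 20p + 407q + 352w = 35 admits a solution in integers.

gcd(407, 20):
  407 = 20*20 + 7
  20 = 2*7 + 6
  7 = 1*6 + 1
  6 = 6*1
so gcd(407, 20) = 1.
gcd(1, 352) = 1.
1 divides 35, so integer solutions exist.

yes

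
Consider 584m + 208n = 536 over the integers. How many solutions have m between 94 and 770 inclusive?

26

gcd(584, 208) = 8  (584 = 2·208 + 168, 208 = 1·168 + 40, 168 = 4·40 + 8, 40 = 5·8).
Back-substituting, 584·(5) + 208·(-14) = 8.
Scale by 67: particular solution (335, -938); reduce m mod 26: (23, -62).
General solution: m = 23 + 26t, n = -62 - 73t for integer t.
94 ≤ 23 + 26t ≤ 770 gives t ∈ [3, 28], which is 26 values.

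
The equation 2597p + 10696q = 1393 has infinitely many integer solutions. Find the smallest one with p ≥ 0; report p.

gcd(10696, 2597) = 7  (10696 = 4×2597 + 308, 2597 = 8×308 + 133, 308 = 2×133 + 42, 133 = 3×42 + 7, 42 = 6×7).
7 divides 1393, so solutions exist.
Back-substituting, 2597×(243) + 10696×(-59) = 7.
Scale by 1393/7 = 199: (p₀, q₀) = (48357, -11741).
General solution: p = 48357 + 1528t, q = -11741 - 371t for integer t.
p ≥ 0: smallest is 48357 mod 1528 = 989 (at t = -31), with q = -240.

989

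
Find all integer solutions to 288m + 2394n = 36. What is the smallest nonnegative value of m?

50

gcd(2394, 288):
  2394 = 8×288 + 90
  288 = 3×90 + 18
  90 = 5×18
so gcd(2394, 288) = 18.
18 divides 36, so solutions exist.
Back-substitute for Bézout coefficients:
  18 = 288 - 3×90
  ... = 288×(25) + 2394×(-3)
Scale by 36/18 = 2: (m₀, n₀) = (50, -6).
General solution: m = 50 + 133t, n = -6 - 16t for integer t.
m ≥ 0: smallest is 50 mod 133 = 50 (at t = 0), with n = -6.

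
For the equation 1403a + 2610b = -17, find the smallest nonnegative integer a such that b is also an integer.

gcd(2610, 1403) = 1  (2610 = 1×1403 + 1207, 1403 = 1×1207 + 196, 1207 = 6×196 + 31, 196 = 6×31 + 10, 31 = 3×10 + 1, 10 = 10×1).
1 divides -17, so solutions exist.
Back-substituting, 1403×(-253) + 2610×(136) = 1.
Scale by -17/1 = -17: (a₀, b₀) = (4301, -2312).
General solution: a = 4301 + 2610t, b = -2312 - 1403t for integer t.
a ≥ 0: smallest is 4301 mod 2610 = 1691 (at t = -1), with b = -909.

1691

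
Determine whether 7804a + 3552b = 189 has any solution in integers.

no

gcd(7804, 3552) = 4  (7804 = 2*3552 + 700, 3552 = 5*700 + 52, 700 = 13*52 + 24, 52 = 2*24 + 4, 24 = 6*4).
4 does not divide 189 (remainder 1), so no integer solutions.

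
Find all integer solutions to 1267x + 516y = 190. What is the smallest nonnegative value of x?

gcd(1267, 516):
  1267 = 2*516 + 235
  516 = 2*235 + 46
  235 = 5*46 + 5
  46 = 9*5 + 1
  5 = 5*1
so gcd(1267, 516) = 1.
1 divides 190, so solutions exist.
Back-substitute for Bézout coefficients:
  1 = 46 - 9*5
  ... = 1267*(-101) + 516*(248)
Scale by 190/1 = 190: (x₀, y₀) = (-19190, 47120).
General solution: x = -19190 + 516t, y = 47120 - 1267t for integer t.
x ≥ 0: smallest is -19190 mod 516 = 418 (at t = 38), with y = -1026.

418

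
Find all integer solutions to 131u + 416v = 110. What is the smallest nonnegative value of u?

58

gcd(416, 131) = 1.
1 divides 110, so solutions exist.
By Bézout, 131·(-181) + 416·(57) = 1.
Scale by 110/1 = 110: (u₀, v₀) = (-19910, 6270).
General solution: u = -19910 + 416t, v = 6270 - 131t for integer t.
u ≥ 0: smallest is -19910 mod 416 = 58 (at t = 48), with v = -18.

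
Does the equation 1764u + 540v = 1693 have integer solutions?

gcd(1764, 540) = 36  (1764 = 3×540 + 144, 540 = 3×144 + 108, 144 = 1×108 + 36, 108 = 3×36).
36 does not divide 1693 (remainder 1), so no integer solutions.

no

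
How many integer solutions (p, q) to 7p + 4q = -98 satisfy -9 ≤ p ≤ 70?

gcd(7, 4):
  7 = 1*4 + 3
  4 = 1*3 + 1
  3 = 3*1
so gcd(7, 4) = 1.
Back-substitute for Bézout coefficients:
  1 = 4 - 1*3
  ... = 7*(-1) + 4*(2)
Scale by -98: particular solution (98, -196); reduce p mod 4: (2, -28).
General solution: p = 2 + 4t, q = -28 - 7t for integer t.
-9 ≤ 2 + 4t ≤ 70 gives t ∈ [-2, 17], which is 20 values.

20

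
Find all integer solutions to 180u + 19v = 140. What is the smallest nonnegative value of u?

5

gcd(180, 19):
  180 = 9·19 + 9
  19 = 2·9 + 1
  9 = 9·1
so gcd(180, 19) = 1.
1 divides 140, so solutions exist.
Back-substitute for Bézout coefficients:
  1 = 19 - 2·9
  ... = 180·(-2) + 19·(19)
Scale by 140/1 = 140: (u₀, v₀) = (-280, 2660).
General solution: u = -280 + 19t, v = 2660 - 180t for integer t.
u ≥ 0: smallest is -280 mod 19 = 5 (at t = 15), with v = -40.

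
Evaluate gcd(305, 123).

1

gcd(305, 123):
  305 = 2*123 + 59
  123 = 2*59 + 5
  59 = 11*5 + 4
  5 = 1*4 + 1
  4 = 4*1
so gcd(305, 123) = 1.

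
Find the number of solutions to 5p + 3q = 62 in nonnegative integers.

4

gcd(5, 3):
  5 = 1·3 + 2
  3 = 1·2 + 1
  2 = 2·1
so gcd(5, 3) = 1.
Back-substitute for Bézout coefficients:
  1 = 3 - 1·2
  ... = 5·(-1) + 3·(2)
Scale by 62: one solution is (-62, 124). Reduce p mod 3: (1, 19).
General: p = 1 + 3t, q = 19 - 5t.
p ≥ 0 ⇒ t ≥ 0; q ≥ 0 ⇒ t ≤ 3. So t ∈ [0, 3]: 4 solutions.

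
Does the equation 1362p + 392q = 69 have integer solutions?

no

gcd(1362, 392) = 2.
2 does not divide 69 (remainder 1), so no integer solutions.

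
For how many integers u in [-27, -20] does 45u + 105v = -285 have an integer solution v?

gcd(105, 45) = 15  (105 = 2·45 + 15, 45 = 3·15).
Back-substituting, 45·(-2) + 105·(1) = 15.
Scale by -19: particular solution (38, -19); reduce u mod 7: (3, -4).
General solution: u = 3 + 7t, v = -4 - 3t for integer t.
-27 ≤ 3 + 7t ≤ -20 gives t ∈ [-4, -4], which is 1 value.

1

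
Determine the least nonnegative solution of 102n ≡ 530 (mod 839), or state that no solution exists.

71

gcd(839, 102) = 1  (839 = 8×102 + 23, 102 = 4×23 + 10, 23 = 2×10 + 3, 10 = 3×3 + 1, 3 = 3×1).
1 divides 530, so solutions exist.
Back-substituting, 102×(255) + 839×(-31) = 1.
So 102×(255) ≡ 1 (mod 839); multiply by 530: n ≡ 135150 (mod 839).
Smallest nonnegative: n = 135150 mod 839 = 71.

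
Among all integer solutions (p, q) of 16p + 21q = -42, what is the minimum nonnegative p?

0

gcd(21, 16) = 1.
1 divides -42, so solutions exist.
By Bézout, 16×(4) + 21×(-3) = 1.
Scale by -42/1 = -42: (p₀, q₀) = (-168, 126).
General solution: p = -168 + 21t, q = 126 - 16t for integer t.
p ≥ 0: smallest is -168 mod 21 = 0 (at t = 8), with q = -2.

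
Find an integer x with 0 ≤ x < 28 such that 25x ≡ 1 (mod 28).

9

gcd(28, 25):
  28 = 1*25 + 3
  25 = 8*3 + 1
  3 = 3*1
so gcd(28, 25) = 1.
Back-substitute for Bézout coefficients:
  1 = 25 - 8*3
  ... = 25*(9) + 28*(-8)
So 25*9 ≡ 1 (mod 28), and 9 mod 28 = 9.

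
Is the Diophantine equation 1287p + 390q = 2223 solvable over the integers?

yes

gcd(1287, 390):
  1287 = 3×390 + 117
  390 = 3×117 + 39
  117 = 3×39
so gcd(1287, 390) = 39.
39 divides 2223, so integer solutions exist.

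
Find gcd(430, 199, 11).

gcd(430, 199) = 1.
gcd(1, 11) = 1.

1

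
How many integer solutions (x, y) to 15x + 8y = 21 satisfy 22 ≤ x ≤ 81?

gcd(15, 8):
  15 = 1×8 + 7
  8 = 1×7 + 1
  7 = 7×1
so gcd(15, 8) = 1.
Back-substitute for Bézout coefficients:
  1 = 8 - 1×7
  ... = 15×(-1) + 8×(2)
Scale by 21: particular solution (-21, 42); reduce x mod 8: (3, -3).
General solution: x = 3 + 8t, y = -3 - 15t for integer t.
22 ≤ 3 + 8t ≤ 81 gives t ∈ [3, 9], which is 7 values.

7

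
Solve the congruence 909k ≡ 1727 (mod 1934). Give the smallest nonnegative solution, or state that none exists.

gcd(1934, 909) = 1.
1 divides 1727, so solutions exist.
By Bézout, 909×(-917) + 1934×(431) = 1.
So 909×(-917) ≡ 1 (mod 1934); multiply by 1727: k ≡ -1583659 (mod 1934).
Smallest nonnegative: k = -1583659 mod 1934 = 287.

287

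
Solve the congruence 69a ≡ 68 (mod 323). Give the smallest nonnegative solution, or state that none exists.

gcd(323, 69) = 1  (323 = 4*69 + 47, 69 = 1*47 + 22, 47 = 2*22 + 3, 22 = 7*3 + 1, 3 = 3*1).
1 divides 68, so solutions exist.
Back-substituting, 69*(103) + 323*(-22) = 1.
So 69*(103) ≡ 1 (mod 323); multiply by 68: a ≡ 7004 (mod 323).
Smallest nonnegative: a = 7004 mod 323 = 221.

221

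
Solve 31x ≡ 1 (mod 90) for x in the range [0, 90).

gcd(90, 31):
  90 = 2*31 + 28
  31 = 1*28 + 3
  28 = 9*3 + 1
  3 = 3*1
so gcd(90, 31) = 1.
Back-substitute for Bézout coefficients:
  1 = 28 - 9*3
  ... = 31*(-29) + 90*(10)
So 31*-29 ≡ 1 (mod 90), and -29 mod 90 = 61.

61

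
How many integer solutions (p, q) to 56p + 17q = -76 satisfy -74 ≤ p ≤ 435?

gcd(56, 17):
  56 = 3*17 + 5
  17 = 3*5 + 2
  5 = 2*2 + 1
  2 = 2*1
so gcd(56, 17) = 1.
Back-substitute for Bézout coefficients:
  1 = 5 - 2*2
  ... = 56*(7) + 17*(-23)
Scale by -76: particular solution (-532, 1748); reduce p mod 17: (12, -44).
General solution: p = 12 + 17t, q = -44 - 56t for integer t.
-74 ≤ 12 + 17t ≤ 435 gives t ∈ [-5, 24], which is 30 values.

30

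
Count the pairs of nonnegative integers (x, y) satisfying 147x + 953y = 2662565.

19

gcd(953, 147):
  953 = 6*147 + 71
  147 = 2*71 + 5
  71 = 14*5 + 1
  5 = 5*1
so gcd(953, 147) = 1.
Back-substitute for Bézout coefficients:
  1 = 71 - 14*5
  ... = 147*(-188) + 953*(29)
Scale by 2662565: one solution is (-500562220, 77214385). Reduce x mod 953: (77, 2782).
General: x = 77 + 953t, y = 2782 - 147t.
x ≥ 0 ⇒ t ≥ 0; y ≥ 0 ⇒ t ≤ 18. So t ∈ [0, 18]: 19 solutions.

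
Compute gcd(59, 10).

gcd(59, 10):
  59 = 5·10 + 9
  10 = 1·9 + 1
  9 = 9·1
so gcd(59, 10) = 1.

1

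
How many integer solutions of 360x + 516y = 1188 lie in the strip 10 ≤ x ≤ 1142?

gcd(516, 360) = 12.
By Bézout, 360·(-10) + 516·(7) = 12.
Particular solution: (42, -27).
General solution: x = 42 + 43t, y = -27 - 30t for integer t.
10 ≤ 42 + 43t ≤ 1142 gives t ∈ [0, 25], which is 26 values.

26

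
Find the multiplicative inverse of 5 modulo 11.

gcd(11, 5) = 1  (11 = 2×5 + 1, 5 = 5×1).
Back-substituting, 5×(-2) + 11×(1) = 1.
So 5×-2 ≡ 1 (mod 11), and -2 mod 11 = 9.

9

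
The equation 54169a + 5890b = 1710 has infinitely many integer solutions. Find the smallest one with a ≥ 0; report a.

220

gcd(54169, 5890) = 19  (54169 = 9*5890 + 1159, 5890 = 5*1159 + 95, 1159 = 12*95 + 19, 95 = 5*19).
19 divides 1710, so solutions exist.
Back-substituting, 54169*(61) + 5890*(-561) = 19.
Scale by 1710/19 = 90: (a₀, b₀) = (5490, -50490).
General solution: a = 5490 + 310t, b = -50490 - 2851t for integer t.
a ≥ 0: smallest is 5490 mod 310 = 220 (at t = -17), with b = -2023.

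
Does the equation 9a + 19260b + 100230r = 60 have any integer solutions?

yes

gcd(19260, 9) = 9  (19260 = 2140·9).
gcd(9, 100230) = 3.
3 divides 60, so integer solutions exist.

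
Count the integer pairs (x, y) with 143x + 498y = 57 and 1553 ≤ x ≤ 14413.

26

gcd(498, 143) = 1  (498 = 3*143 + 69, 143 = 2*69 + 5, 69 = 13*5 + 4, 5 = 1*4 + 1, 4 = 4*1).
Back-substituting, 143*(101) + 498*(-29) = 1.
Scale by 57: particular solution (5757, -1653); reduce x mod 498: (279, -80).
General solution: x = 279 + 498t, y = -80 - 143t for integer t.
1553 ≤ 279 + 498t ≤ 14413 gives t ∈ [3, 28], which is 26 values.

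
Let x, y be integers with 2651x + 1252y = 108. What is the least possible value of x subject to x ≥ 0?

384

gcd(2651, 1252):
  2651 = 2*1252 + 147
  1252 = 8*147 + 76
  147 = 1*76 + 71
  76 = 1*71 + 5
  71 = 14*5 + 1
  5 = 5*1
so gcd(2651, 1252) = 1.
1 divides 108, so solutions exist.
Back-substitute for Bézout coefficients:
  1 = 71 - 14*5
  ... = 2651*(247) + 1252*(-523)
Scale by 108/1 = 108: (x₀, y₀) = (26676, -56484).
General solution: x = 26676 + 1252t, y = -56484 - 2651t for integer t.
x ≥ 0: smallest is 26676 mod 1252 = 384 (at t = -21), with y = -813.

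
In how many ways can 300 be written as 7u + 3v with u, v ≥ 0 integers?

gcd(7, 3) = 1.
By Bézout, 7*(1) + 3*(-2) = 1.
One solution: (0, 100).
General: u = 0 + 3t, v = 100 - 7t.
u ≥ 0 ⇒ t ≥ 0; v ≥ 0 ⇒ t ≤ 14. So t ∈ [0, 14]: 15 solutions.

15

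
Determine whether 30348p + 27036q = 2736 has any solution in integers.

yes

gcd(30348, 27036) = 36  (30348 = 1·27036 + 3312, 27036 = 8·3312 + 540, 3312 = 6·540 + 72, 540 = 7·72 + 36, 72 = 2·36).
36 divides 2736, so integer solutions exist.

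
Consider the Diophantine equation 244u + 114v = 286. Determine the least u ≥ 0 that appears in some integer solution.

gcd(244, 114) = 2  (244 = 2*114 + 16, 114 = 7*16 + 2, 16 = 8*2).
2 divides 286, so solutions exist.
Back-substituting, 244*(-7) + 114*(15) = 2.
Scale by 286/2 = 143: (u₀, v₀) = (-1001, 2145).
General solution: u = -1001 + 57t, v = 2145 - 122t for integer t.
u ≥ 0: smallest is -1001 mod 57 = 25 (at t = 18), with v = -51.

25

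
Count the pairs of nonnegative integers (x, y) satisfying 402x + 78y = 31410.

gcd(402, 78):
  402 = 5*78 + 12
  78 = 6*12 + 6
  12 = 2*6
so gcd(402, 78) = 6.
Back-substitute for Bézout coefficients:
  6 = 78 - 6*12
  ... = 402*(-6) + 78*(31)
Scale by 5235: one solution is (-31410, 162285). Reduce x mod 13: (11, 346).
General: x = 11 + 13t, y = 346 - 67t.
x ≥ 0 ⇒ t ≥ 0; y ≥ 0 ⇒ t ≤ 5. So t ∈ [0, 5]: 6 solutions.

6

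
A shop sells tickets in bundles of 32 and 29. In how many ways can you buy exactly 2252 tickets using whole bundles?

2

Need nonnegative integers with 32j + 29k = 2252.
gcd(32, 29) = 1, and 32·(10) + 29·(-11) = 1.
So (j₀, k₀) = (22520, -24772); general j = 22520 + 29t, k = -24772 - 32t.
j ≥ 0 ⇒ t ≥ -776; k ≥ 0 ⇒ t ≤ -775. That's 2 values of t.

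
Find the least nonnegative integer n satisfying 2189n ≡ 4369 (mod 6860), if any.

gcd(6860, 2189) = 1.
1 divides 4369, so solutions exist.
By Bézout, 2189·(-3231) + 6860·(1031) = 1.
So 2189·(-3231) ≡ 1 (mod 6860); multiply by 4369: n ≡ -14116239 (mod 6860).
Smallest nonnegative: n = -14116239 mod 6860 = 1641.

1641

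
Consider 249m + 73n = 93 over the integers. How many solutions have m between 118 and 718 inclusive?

gcd(249, 73) = 1.
By Bézout, 249×(-17) + 73×(58) = 1.
Particular solution: (25, -84).
General solution: m = 25 + 73t, n = -84 - 249t for integer t.
118 ≤ 25 + 73t ≤ 718 gives t ∈ [2, 9], which is 8 values.

8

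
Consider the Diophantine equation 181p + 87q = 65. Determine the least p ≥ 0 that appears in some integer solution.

59

gcd(181, 87) = 1.
1 divides 65, so solutions exist.
By Bézout, 181*(25) + 87*(-52) = 1.
Scale by 65/1 = 65: (p₀, q₀) = (1625, -3380).
General solution: p = 1625 + 87t, q = -3380 - 181t for integer t.
p ≥ 0: smallest is 1625 mod 87 = 59 (at t = -18), with q = -122.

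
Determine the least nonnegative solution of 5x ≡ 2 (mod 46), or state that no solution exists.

gcd(46, 5) = 1.
1 divides 2, so solutions exist.
By Bézout, 5·(-9) + 46·(1) = 1.
So 5·(-9) ≡ 1 (mod 46); multiply by 2: x ≡ -18 (mod 46).
Smallest nonnegative: x = -18 mod 46 = 28.

28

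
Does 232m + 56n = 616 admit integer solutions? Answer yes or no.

gcd(232, 56) = 8  (232 = 4·56 + 8, 56 = 7·8).
8 divides 616, so integer solutions exist.

yes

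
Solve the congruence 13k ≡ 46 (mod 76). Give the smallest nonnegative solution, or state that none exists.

gcd(76, 13):
  76 = 5·13 + 11
  13 = 1·11 + 2
  11 = 5·2 + 1
  2 = 2·1
so gcd(76, 13) = 1.
1 divides 46, so solutions exist.
Back-substitute for Bézout coefficients:
  1 = 11 - 5·2
  ... = 13·(-35) + 76·(6)
So 13·(-35) ≡ 1 (mod 76); multiply by 46: k ≡ -1610 (mod 76).
Smallest nonnegative: k = -1610 mod 76 = 62.

62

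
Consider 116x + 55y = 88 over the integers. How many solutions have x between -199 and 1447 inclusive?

30

gcd(116, 55) = 1.
By Bézout, 116*(-9) + 55*(19) = 1.
Particular solution: (33, -68).
General solution: x = 33 + 55t, y = -68 - 116t for integer t.
-199 ≤ 33 + 55t ≤ 1447 gives t ∈ [-4, 25], which is 30 values.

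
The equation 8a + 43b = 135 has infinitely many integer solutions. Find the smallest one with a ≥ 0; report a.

gcd(43, 8):
  43 = 5·8 + 3
  8 = 2·3 + 2
  3 = 1·2 + 1
  2 = 2·1
so gcd(43, 8) = 1.
1 divides 135, so solutions exist.
Back-substitute for Bézout coefficients:
  1 = 3 - 1·2
  ... = 8·(-16) + 43·(3)
Scale by 135/1 = 135: (a₀, b₀) = (-2160, 405).
General solution: a = -2160 + 43t, b = 405 - 8t for integer t.
a ≥ 0: smallest is -2160 mod 43 = 33 (at t = 51), with b = -3.

33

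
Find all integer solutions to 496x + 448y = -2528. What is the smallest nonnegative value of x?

22

gcd(496, 448) = 16.
16 divides -2528, so solutions exist.
By Bézout, 496×(-9) + 448×(10) = 16.
Scale by -2528/16 = -158: (x₀, y₀) = (1422, -1580).
General solution: x = 1422 + 28t, y = -1580 - 31t for integer t.
x ≥ 0: smallest is 1422 mod 28 = 22 (at t = -50), with y = -30.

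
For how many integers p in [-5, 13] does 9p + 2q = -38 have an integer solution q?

9

gcd(9, 2) = 1.
By Bézout, 9·(1) + 2·(-4) = 1.
Particular solution: (0, -19).
General solution: p = 0 + 2t, q = -19 - 9t for integer t.
-5 ≤ 0 + 2t ≤ 13 gives t ∈ [-2, 6], which is 9 values.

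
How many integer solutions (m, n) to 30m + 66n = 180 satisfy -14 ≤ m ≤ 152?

15

gcd(66, 30) = 6.
By Bézout, 30×(-2) + 66×(1) = 6.
Particular solution: (6, 0).
General solution: m = 6 + 11t, n = 0 - 5t for integer t.
-14 ≤ 6 + 11t ≤ 152 gives t ∈ [-1, 13], which is 15 values.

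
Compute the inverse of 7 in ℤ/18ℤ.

gcd(18, 7):
  18 = 2×7 + 4
  7 = 1×4 + 3
  4 = 1×3 + 1
  3 = 3×1
so gcd(18, 7) = 1.
Back-substitute for Bézout coefficients:
  1 = 4 - 1×3
  ... = 7×(-5) + 18×(2)
So 7×-5 ≡ 1 (mod 18), and -5 mod 18 = 13.

13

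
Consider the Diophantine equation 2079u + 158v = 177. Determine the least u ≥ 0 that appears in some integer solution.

45

gcd(2079, 158) = 1  (2079 = 13×158 + 25, 158 = 6×25 + 8, 25 = 3×8 + 1, 8 = 8×1).
1 divides 177, so solutions exist.
Back-substituting, 2079×(19) + 158×(-250) = 1.
Scale by 177/1 = 177: (u₀, v₀) = (3363, -44250).
General solution: u = 3363 + 158t, v = -44250 - 2079t for integer t.
u ≥ 0: smallest is 3363 mod 158 = 45 (at t = -21), with v = -591.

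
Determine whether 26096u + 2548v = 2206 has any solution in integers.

gcd(26096, 2548):
  26096 = 10·2548 + 616
  2548 = 4·616 + 84
  616 = 7·84 + 28
  84 = 3·28
so gcd(26096, 2548) = 28.
28 does not divide 2206 (remainder 22), so no integer solutions.

no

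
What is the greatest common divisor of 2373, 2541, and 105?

21

gcd(2541, 2373):
  2541 = 1·2373 + 168
  2373 = 14·168 + 21
  168 = 8·21
so gcd(2541, 2373) = 21.
gcd(21, 105) = 21.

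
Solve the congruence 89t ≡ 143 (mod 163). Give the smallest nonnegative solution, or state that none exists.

gcd(163, 89) = 1.
1 divides 143, so solutions exist.
By Bézout, 89·(11) + 163·(-6) = 1.
So 89·(11) ≡ 1 (mod 163); multiply by 143: t ≡ 1573 (mod 163).
Smallest nonnegative: t = 1573 mod 163 = 106.

106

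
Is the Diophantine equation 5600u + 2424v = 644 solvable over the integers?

gcd(5600, 2424):
  5600 = 2·2424 + 752
  2424 = 3·752 + 168
  752 = 4·168 + 80
  168 = 2·80 + 8
  80 = 10·8
so gcd(5600, 2424) = 8.
8 does not divide 644 (remainder 4), so no integer solutions.

no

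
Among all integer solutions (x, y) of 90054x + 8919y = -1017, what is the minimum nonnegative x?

gcd(90054, 8919) = 9  (90054 = 10×8919 + 864, 8919 = 10×864 + 279, 864 = 3×279 + 27, 279 = 10×27 + 9, 27 = 3×9).
9 divides -1017, so solutions exist.
Back-substituting, 90054×(-320) + 8919×(3231) = 9.
Scale by -1017/9 = -113: (x₀, y₀) = (36160, -365103).
General solution: x = 36160 + 991t, y = -365103 - 10006t for integer t.
x ≥ 0: smallest is 36160 mod 991 = 484 (at t = -36), with y = -4887.

484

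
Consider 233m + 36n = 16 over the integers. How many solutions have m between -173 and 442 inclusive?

gcd(233, 36) = 1  (233 = 6×36 + 17, 36 = 2×17 + 2, 17 = 8×2 + 1, 2 = 2×1).
Back-substituting, 233×(17) + 36×(-110) = 1.
Scale by 16: particular solution (272, -1760); reduce m mod 36: (20, -129).
General solution: m = 20 + 36t, n = -129 - 233t for integer t.
-173 ≤ 20 + 36t ≤ 442 gives t ∈ [-5, 11], which is 17 values.

17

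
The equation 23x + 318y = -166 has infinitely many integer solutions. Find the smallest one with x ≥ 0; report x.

214

gcd(318, 23):
  318 = 13·23 + 19
  23 = 1·19 + 4
  19 = 4·4 + 3
  4 = 1·3 + 1
  3 = 3·1
so gcd(318, 23) = 1.
1 divides -166, so solutions exist.
Back-substitute for Bézout coefficients:
  1 = 4 - 1·3
  ... = 23·(83) + 318·(-6)
Scale by -166/1 = -166: (x₀, y₀) = (-13778, 996).
General solution: x = -13778 + 318t, y = 996 - 23t for integer t.
x ≥ 0: smallest is -13778 mod 318 = 214 (at t = 44), with y = -16.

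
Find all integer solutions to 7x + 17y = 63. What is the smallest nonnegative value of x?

9

gcd(17, 7) = 1  (17 = 2*7 + 3, 7 = 2*3 + 1, 3 = 3*1).
1 divides 63, so solutions exist.
Back-substituting, 7*(5) + 17*(-2) = 1.
Scale by 63/1 = 63: (x₀, y₀) = (315, -126).
General solution: x = 315 + 17t, y = -126 - 7t for integer t.
x ≥ 0: smallest is 315 mod 17 = 9 (at t = -18), with y = 0.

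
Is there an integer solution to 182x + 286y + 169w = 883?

gcd(286, 182) = 26  (286 = 1×182 + 104, 182 = 1×104 + 78, 104 = 1×78 + 26, 78 = 3×26).
gcd(26, 169) = 13.
13 does not divide 883 (remainder 12), so no integer solutions.

no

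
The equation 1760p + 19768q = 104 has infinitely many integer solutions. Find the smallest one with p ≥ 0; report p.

gcd(19768, 1760):
  19768 = 11*1760 + 408
  1760 = 4*408 + 128
  408 = 3*128 + 24
  128 = 5*24 + 8
  24 = 3*8
so gcd(19768, 1760) = 8.
8 divides 104, so solutions exist.
Back-substitute for Bézout coefficients:
  8 = 128 - 5*24
  ... = 1760*(775) + 19768*(-69)
Scale by 104/8 = 13: (p₀, q₀) = (10075, -897).
General solution: p = 10075 + 2471t, q = -897 - 220t for integer t.
p ≥ 0: smallest is 10075 mod 2471 = 191 (at t = -4), with q = -17.

191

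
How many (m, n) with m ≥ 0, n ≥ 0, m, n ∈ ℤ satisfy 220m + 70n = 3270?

2

gcd(220, 70):
  220 = 3·70 + 10
  70 = 7·10
so gcd(220, 70) = 10.
Back-substitute for Bézout coefficients:
  10 = 220 - 3·70
  ... = 220·(1) + 70·(-3)
Scale by 327: one solution is (327, -981). Reduce m mod 7: (5, 31).
General: m = 5 + 7t, n = 31 - 22t.
m ≥ 0 ⇒ t ≥ 0; n ≥ 0 ⇒ t ≤ 1. So t ∈ [0, 1]: 2 solutions.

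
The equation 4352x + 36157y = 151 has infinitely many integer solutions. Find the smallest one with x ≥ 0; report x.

26827

gcd(36157, 4352):
  36157 = 8×4352 + 1341
  4352 = 3×1341 + 329
  1341 = 4×329 + 25
  329 = 13×25 + 4
  25 = 6×4 + 1
  4 = 4×1
so gcd(36157, 4352) = 1.
1 divides 151, so solutions exist.
Back-substitute for Bézout coefficients:
  1 = 25 - 6×4
  ... = 4352×(-8682) + 36157×(1045)
Scale by 151/1 = 151: (x₀, y₀) = (-1310982, 157795).
General solution: x = -1310982 + 36157t, y = 157795 - 4352t for integer t.
x ≥ 0: smallest is -1310982 mod 36157 = 26827 (at t = 37), with y = -3229.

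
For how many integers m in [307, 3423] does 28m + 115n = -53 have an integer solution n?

27

gcd(115, 28):
  115 = 4·28 + 3
  28 = 9·3 + 1
  3 = 3·1
so gcd(115, 28) = 1.
Back-substitute for Bézout coefficients:
  1 = 28 - 9·3
  ... = 28·(37) + 115·(-9)
Scale by -53: particular solution (-1961, 477); reduce m mod 115: (109, -27).
General solution: m = 109 + 115t, n = -27 - 28t for integer t.
307 ≤ 109 + 115t ≤ 3423 gives t ∈ [2, 28], which is 27 values.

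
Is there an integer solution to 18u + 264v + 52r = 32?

gcd(264, 18) = 6  (264 = 14*18 + 12, 18 = 1*12 + 6, 12 = 2*6).
gcd(6, 52) = 2.
2 divides 32, so integer solutions exist.

yes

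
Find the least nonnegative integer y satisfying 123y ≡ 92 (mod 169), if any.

167

gcd(169, 123) = 1.
1 divides 92, so solutions exist.
By Bézout, 123·(11) + 169·(-8) = 1.
So 123·(11) ≡ 1 (mod 169); multiply by 92: y ≡ 1012 (mod 169).
Smallest nonnegative: y = 1012 mod 169 = 167.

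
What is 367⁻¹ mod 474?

31

gcd(474, 367) = 1  (474 = 1×367 + 107, 367 = 3×107 + 46, 107 = 2×46 + 15, 46 = 3×15 + 1, 15 = 15×1).
Back-substituting, 367×(31) + 474×(-24) = 1.
So 367×31 ≡ 1 (mod 474), and 31 mod 474 = 31.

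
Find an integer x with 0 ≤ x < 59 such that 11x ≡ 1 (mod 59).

gcd(59, 11) = 1.
By Bézout, 11*(-16) + 59*(3) = 1.
So 11*-16 ≡ 1 (mod 59), and -16 mod 59 = 43.

43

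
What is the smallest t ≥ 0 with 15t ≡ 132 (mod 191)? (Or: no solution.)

47

gcd(191, 15) = 1  (191 = 12·15 + 11, 15 = 1·11 + 4, 11 = 2·4 + 3, 4 = 1·3 + 1, 3 = 3·1).
1 divides 132, so solutions exist.
Back-substituting, 15·(51) + 191·(-4) = 1.
So 15·(51) ≡ 1 (mod 191); multiply by 132: t ≡ 6732 (mod 191).
Smallest nonnegative: t = 6732 mod 191 = 47.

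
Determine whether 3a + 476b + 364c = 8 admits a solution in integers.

yes

gcd(476, 3):
  476 = 158×3 + 2
  3 = 1×2 + 1
  2 = 2×1
so gcd(476, 3) = 1.
gcd(1, 364) = 1.
1 divides 8, so integer solutions exist.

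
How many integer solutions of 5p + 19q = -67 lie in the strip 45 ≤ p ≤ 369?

gcd(19, 5) = 1.
By Bézout, 5*(4) + 19*(-1) = 1.
Particular solution: (17, -8).
General solution: p = 17 + 19t, q = -8 - 5t for integer t.
45 ≤ 17 + 19t ≤ 369 gives t ∈ [2, 18], which is 17 values.

17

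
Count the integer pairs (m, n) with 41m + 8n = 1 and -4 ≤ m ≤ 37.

5

gcd(41, 8) = 1.
By Bézout, 41·(1) + 8·(-5) = 1.
Particular solution: (1, -5).
General solution: m = 1 + 8t, n = -5 - 41t for integer t.
-4 ≤ 1 + 8t ≤ 37 gives t ∈ [0, 4], which is 5 values.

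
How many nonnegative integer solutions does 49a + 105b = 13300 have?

gcd(105, 49):
  105 = 2·49 + 7
  49 = 7·7
so gcd(105, 49) = 7.
Back-substitute for Bézout coefficients:
  7 = 105 - 2·49
  ... = 49·(-2) + 105·(1)
Scale by 1900: one solution is (-3800, 1900). Reduce a mod 15: (10, 122).
General: a = 10 + 15t, b = 122 - 7t.
a ≥ 0 ⇒ t ≥ 0; b ≥ 0 ⇒ t ≤ 17. So t ∈ [0, 17]: 18 solutions.

18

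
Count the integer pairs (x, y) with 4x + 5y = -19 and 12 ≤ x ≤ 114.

21

gcd(5, 4):
  5 = 1×4 + 1
  4 = 4×1
so gcd(5, 4) = 1.
Back-substitute for Bézout coefficients:
  1 = 5 - 1×4
  ... = 4×(-1) + 5×(1)
Scale by -19: particular solution (19, -19); reduce x mod 5: (4, -7).
General solution: x = 4 + 5t, y = -7 - 4t for integer t.
12 ≤ 4 + 5t ≤ 114 gives t ∈ [2, 22], which is 21 values.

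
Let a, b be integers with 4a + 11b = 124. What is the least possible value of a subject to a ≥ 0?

9

gcd(11, 4):
  11 = 2×4 + 3
  4 = 1×3 + 1
  3 = 3×1
so gcd(11, 4) = 1.
1 divides 124, so solutions exist.
Back-substitute for Bézout coefficients:
  1 = 4 - 1×3
  ... = 4×(3) + 11×(-1)
Scale by 124/1 = 124: (a₀, b₀) = (372, -124).
General solution: a = 372 + 11t, b = -124 - 4t for integer t.
a ≥ 0: smallest is 372 mod 11 = 9 (at t = -33), with b = 8.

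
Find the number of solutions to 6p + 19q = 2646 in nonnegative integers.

24

gcd(19, 6) = 1  (19 = 3·6 + 1, 6 = 6·1).
Back-substituting, 6·(-3) + 19·(1) = 1.
Scale by 2646: one solution is (-7938, 2646). Reduce p mod 19: (4, 138).
General: p = 4 + 19t, q = 138 - 6t.
p ≥ 0 ⇒ t ≥ 0; q ≥ 0 ⇒ t ≤ 23. So t ∈ [0, 23]: 24 solutions.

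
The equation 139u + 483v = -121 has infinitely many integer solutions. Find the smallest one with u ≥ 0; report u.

gcd(483, 139):
  483 = 3*139 + 66
  139 = 2*66 + 7
  66 = 9*7 + 3
  7 = 2*3 + 1
  3 = 3*1
so gcd(483, 139) = 1.
1 divides -121, so solutions exist.
Back-substitute for Bézout coefficients:
  1 = 7 - 2*3
  ... = 139*(139) + 483*(-40)
Scale by -121/1 = -121: (u₀, v₀) = (-16819, 4840).
General solution: u = -16819 + 483t, v = 4840 - 139t for integer t.
u ≥ 0: smallest is -16819 mod 483 = 86 (at t = 35), with v = -25.

86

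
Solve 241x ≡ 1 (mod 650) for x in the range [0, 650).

561

gcd(650, 241):
  650 = 2*241 + 168
  241 = 1*168 + 73
  168 = 2*73 + 22
  73 = 3*22 + 7
  22 = 3*7 + 1
  7 = 7*1
so gcd(650, 241) = 1.
Back-substitute for Bézout coefficients:
  1 = 22 - 3*7
  ... = 241*(-89) + 650*(33)
So 241*-89 ≡ 1 (mod 650), and -89 mod 650 = 561.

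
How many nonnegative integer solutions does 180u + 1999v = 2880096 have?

gcd(1999, 180) = 1.
By Bézout, 180·(-211) + 1999·(19) = 1.
One solution: (1741, 1284).
General: u = 1741 + 1999t, v = 1284 - 180t.
u ≥ 0 ⇒ t ≥ 0; v ≥ 0 ⇒ t ≤ 7. So t ∈ [0, 7]: 8 solutions.

8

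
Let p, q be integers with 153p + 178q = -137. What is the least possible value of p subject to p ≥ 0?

gcd(178, 153) = 1.
1 divides -137, so solutions exist.
By Bézout, 153×(-57) + 178×(49) = 1.
Scale by -137/1 = -137: (p₀, q₀) = (7809, -6713).
General solution: p = 7809 + 178t, q = -6713 - 153t for integer t.
p ≥ 0: smallest is 7809 mod 178 = 155 (at t = -43), with q = -134.

155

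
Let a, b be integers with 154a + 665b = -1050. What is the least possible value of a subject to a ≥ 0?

45

gcd(665, 154) = 7.
7 divides -1050, so solutions exist.
By Bézout, 154×(13) + 665×(-3) = 7.
Scale by -1050/7 = -150: (a₀, b₀) = (-1950, 450).
General solution: a = -1950 + 95t, b = 450 - 22t for integer t.
a ≥ 0: smallest is -1950 mod 95 = 45 (at t = 21), with b = -12.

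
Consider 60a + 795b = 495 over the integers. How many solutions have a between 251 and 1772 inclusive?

gcd(795, 60) = 15.
By Bézout, 60×(-13) + 795×(1) = 15.
Particular solution: (48, -3).
General solution: a = 48 + 53t, b = -3 - 4t for integer t.
251 ≤ 48 + 53t ≤ 1772 gives t ∈ [4, 32], which is 29 values.

29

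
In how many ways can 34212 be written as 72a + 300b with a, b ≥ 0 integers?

19

gcd(300, 72):
  300 = 4×72 + 12
  72 = 6×12
so gcd(300, 72) = 12.
Back-substitute for Bézout coefficients:
  12 = 300 - 4×72
  ... = 72×(-4) + 300×(1)
Scale by 2851: one solution is (-11404, 2851). Reduce a mod 25: (21, 109).
General: a = 21 + 25t, b = 109 - 6t.
a ≥ 0 ⇒ t ≥ 0; b ≥ 0 ⇒ t ≤ 18. So t ∈ [0, 18]: 19 solutions.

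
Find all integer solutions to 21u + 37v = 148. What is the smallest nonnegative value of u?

0

gcd(37, 21) = 1.
1 divides 148, so solutions exist.
By Bézout, 21·(-7) + 37·(4) = 1.
Scale by 148/1 = 148: (u₀, v₀) = (-1036, 592).
General solution: u = -1036 + 37t, v = 592 - 21t for integer t.
u ≥ 0: smallest is -1036 mod 37 = 0 (at t = 28), with v = 4.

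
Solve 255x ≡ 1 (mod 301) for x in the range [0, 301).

229

gcd(301, 255):
  301 = 1*255 + 46
  255 = 5*46 + 25
  46 = 1*25 + 21
  25 = 1*21 + 4
  21 = 5*4 + 1
  4 = 4*1
so gcd(301, 255) = 1.
Back-substitute for Bézout coefficients:
  1 = 21 - 5*4
  ... = 255*(-72) + 301*(61)
So 255*-72 ≡ 1 (mod 301), and -72 mod 301 = 229.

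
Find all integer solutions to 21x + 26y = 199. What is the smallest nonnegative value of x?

gcd(26, 21):
  26 = 1*21 + 5
  21 = 4*5 + 1
  5 = 5*1
so gcd(26, 21) = 1.
1 divides 199, so solutions exist.
Back-substitute for Bézout coefficients:
  1 = 21 - 4*5
  ... = 21*(5) + 26*(-4)
Scale by 199/1 = 199: (x₀, y₀) = (995, -796).
General solution: x = 995 + 26t, y = -796 - 21t for integer t.
x ≥ 0: smallest is 995 mod 26 = 7 (at t = -38), with y = 2.

7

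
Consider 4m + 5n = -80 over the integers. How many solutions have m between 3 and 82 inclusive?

16

gcd(5, 4) = 1  (5 = 1×4 + 1, 4 = 4×1).
Back-substituting, 4×(-1) + 5×(1) = 1.
Scale by -80: particular solution (80, -80); reduce m mod 5: (0, -16).
General solution: m = 0 + 5t, n = -16 - 4t for integer t.
3 ≤ 0 + 5t ≤ 82 gives t ∈ [1, 16], which is 16 values.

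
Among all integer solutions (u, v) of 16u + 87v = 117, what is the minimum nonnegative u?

gcd(87, 16) = 1  (87 = 5*16 + 7, 16 = 2*7 + 2, 7 = 3*2 + 1, 2 = 2*1).
1 divides 117, so solutions exist.
Back-substituting, 16*(-38) + 87*(7) = 1.
Scale by 117/1 = 117: (u₀, v₀) = (-4446, 819).
General solution: u = -4446 + 87t, v = 819 - 16t for integer t.
u ≥ 0: smallest is -4446 mod 87 = 78 (at t = 52), with v = -13.

78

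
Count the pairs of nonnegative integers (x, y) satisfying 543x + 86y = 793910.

17

gcd(543, 86) = 1.
By Bézout, 543·(-35) + 86·(221) = 1.
One solution: (8, 9181).
General: x = 8 + 86t, y = 9181 - 543t.
x ≥ 0 ⇒ t ≥ 0; y ≥ 0 ⇒ t ≤ 16. So t ∈ [0, 16]: 17 solutions.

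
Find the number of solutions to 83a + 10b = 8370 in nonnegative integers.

11

gcd(83, 10) = 1  (83 = 8*10 + 3, 10 = 3*3 + 1, 3 = 3*1).
Back-substituting, 83*(-3) + 10*(25) = 1.
Scale by 8370: one solution is (-25110, 209250). Reduce a mod 10: (0, 837).
General: a = 0 + 10t, b = 837 - 83t.
a ≥ 0 ⇒ t ≥ 0; b ≥ 0 ⇒ t ≤ 10. So t ∈ [0, 10]: 11 solutions.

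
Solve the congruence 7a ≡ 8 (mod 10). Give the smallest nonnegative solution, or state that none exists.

4

gcd(10, 7):
  10 = 1·7 + 3
  7 = 2·3 + 1
  3 = 3·1
so gcd(10, 7) = 1.
1 divides 8, so solutions exist.
Back-substitute for Bézout coefficients:
  1 = 7 - 2·3
  ... = 7·(3) + 10·(-2)
So 7·(3) ≡ 1 (mod 10); multiply by 8: a ≡ 24 (mod 10).
Smallest nonnegative: a = 24 mod 10 = 4.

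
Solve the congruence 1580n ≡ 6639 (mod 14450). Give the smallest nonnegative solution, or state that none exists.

gcd(14450, 1580) = 10  (14450 = 9·1580 + 230, 1580 = 6·230 + 200, 230 = 1·200 + 30, 200 = 6·30 + 20, 30 = 1·20 + 10, 20 = 2·10).
10 does not divide 6639, so the congruence has no solution.

no solution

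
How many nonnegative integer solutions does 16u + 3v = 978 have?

21

gcd(16, 3) = 1.
By Bézout, 16·(1) + 3·(-5) = 1.
One solution: (0, 326).
General: u = 0 + 3t, v = 326 - 16t.
u ≥ 0 ⇒ t ≥ 0; v ≥ 0 ⇒ t ≤ 20. So t ∈ [0, 20]: 21 solutions.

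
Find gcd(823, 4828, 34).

1

gcd(4828, 823) = 1  (4828 = 5*823 + 713, 823 = 1*713 + 110, 713 = 6*110 + 53, 110 = 2*53 + 4, 53 = 13*4 + 1, 4 = 4*1).
gcd(1, 34) = 1.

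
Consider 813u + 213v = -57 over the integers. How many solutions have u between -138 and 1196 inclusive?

gcd(813, 213) = 3.
By Bézout, 813×(-11) + 213×(42) = 3.
Particular solution: (67, -256).
General solution: u = 67 + 71t, v = -256 - 271t for integer t.
-138 ≤ 67 + 71t ≤ 1196 gives t ∈ [-2, 15], which is 18 values.

18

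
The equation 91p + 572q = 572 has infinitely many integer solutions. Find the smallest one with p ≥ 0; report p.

0

gcd(572, 91):
  572 = 6·91 + 26
  91 = 3·26 + 13
  26 = 2·13
so gcd(572, 91) = 13.
13 divides 572, so solutions exist.
Back-substitute for Bézout coefficients:
  13 = 91 - 3·26
  ... = 91·(19) + 572·(-3)
Scale by 572/13 = 44: (p₀, q₀) = (836, -132).
General solution: p = 836 + 44t, q = -132 - 7t for integer t.
p ≥ 0: smallest is 836 mod 44 = 0 (at t = -19), with q = 1.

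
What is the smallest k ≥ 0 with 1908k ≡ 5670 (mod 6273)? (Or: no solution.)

gcd(6273, 1908):
  6273 = 3*1908 + 549
  1908 = 3*549 + 261
  549 = 2*261 + 27
  261 = 9*27 + 18
  27 = 1*18 + 9
  18 = 2*9
so gcd(6273, 1908) = 9.
9 divides 5670, so solutions exist.
Back-substitute for Bézout coefficients:
  9 = 27 - 1*18
  ... = 1908*(-240) + 6273*(73)
So 1908*(-240) ≡ 9 (mod 6273); multiply by 630: k ≡ -151200 (mod 697).
Smallest nonnegative: k = -151200 mod 697 = 49.

49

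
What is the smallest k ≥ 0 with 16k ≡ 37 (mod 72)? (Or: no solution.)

gcd(72, 16):
  72 = 4×16 + 8
  16 = 2×8
so gcd(72, 16) = 8.
8 does not divide 37, so the congruence has no solution.

no solution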